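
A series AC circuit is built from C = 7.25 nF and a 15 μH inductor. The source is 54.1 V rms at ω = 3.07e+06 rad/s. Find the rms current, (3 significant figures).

X_L = ωL = 46.1 Ω
X_C = 1/(ωC) = 44.9 Ω
Net reactance X = X_L − X_C = 1.12 Ω
Z = j1.12 Ω
|Z| = √(0² + 1.12²) = 1.12 Ω
I = V/|Z| = 54.1/1.12 = 48.2 A

48.2 A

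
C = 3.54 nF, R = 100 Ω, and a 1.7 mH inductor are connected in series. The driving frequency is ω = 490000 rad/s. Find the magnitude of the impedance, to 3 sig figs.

275 Ω

X_L = ωL = 833 Ω
X_C = 1/(ωC) = 577 Ω
Net reactance X = X_L − X_C = 256 Ω
Z = 100 + j256 Ω
|Z| = √(100² + 256²) = 275 Ω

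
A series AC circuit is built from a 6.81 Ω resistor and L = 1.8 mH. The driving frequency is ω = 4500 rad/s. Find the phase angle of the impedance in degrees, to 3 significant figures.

X_L = ωL = 8.10 Ω
Z = 6.81 + j8.10 Ω
|Z| = √(6.81² + 8.10²) = 10.6 Ω
∠Z = arctan(8.10/6.81) = 49.9°

49.9°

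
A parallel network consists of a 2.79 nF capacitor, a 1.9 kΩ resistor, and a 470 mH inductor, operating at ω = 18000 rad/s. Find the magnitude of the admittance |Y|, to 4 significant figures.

530.7 μS

X_L = ωL = 8460 Ω
X_C = 1/(ωC) = 19910 Ω
Parallel: admittances add. Y = 1/R + 1/(jωL) + jωC
Y = (0.0005263 − j6.798e-05) S
|Y| = 0.0005307 S → |Z| = 1/|Y| = 1884 Ω, ∠Z = −∠Y = 7.360°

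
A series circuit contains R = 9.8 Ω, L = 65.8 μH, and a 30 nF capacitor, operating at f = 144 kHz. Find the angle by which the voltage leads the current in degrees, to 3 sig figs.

66.6°

ω = 2πf = 904800 rad/s
X_L = ωL = 59.5 Ω
X_C = 1/(ωC) = 36.8 Ω
Net reactance X = X_L − X_C = 22.7 Ω
Z = 9.80 + j22.7 Ω
|Z| = √(9.80² + 22.7²) = 24.7 Ω
∠Z = arctan(22.7/9.80) = 66.6°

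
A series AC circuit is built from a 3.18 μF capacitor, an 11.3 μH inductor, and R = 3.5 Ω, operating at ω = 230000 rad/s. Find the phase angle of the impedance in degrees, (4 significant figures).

X_L = ωL = 2.599 Ω
X_C = 1/(ωC) = 1.367 Ω
Net reactance X = X_L − X_C = 1.232 Ω
Z = 3.500 + j1.232 Ω
|Z| = √(3.500² + 1.232²) = 3.710 Ω
∠Z = arctan(1.232/3.500) = 19.39°

19.39°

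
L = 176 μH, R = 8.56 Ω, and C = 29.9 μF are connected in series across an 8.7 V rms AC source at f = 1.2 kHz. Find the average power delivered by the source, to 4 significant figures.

7.812 W

ω = 2πf = 7540 rad/s
X_L = ωL = 1.327 Ω
X_C = 1/(ωC) = 4.436 Ω
Net reactance X = X_L − X_C = -3.109 Ω
Z = 8.560 − j3.109 Ω
|Z| = √(8.560² + 3.109²) = 9.107 Ω
∠Z = arctan(-3.109/8.560) = -19.96°
I = V/|Z| = 955.3 mA
P = VI cos φ = 8.7 × 0.9553 × cos(-19.96°) = 7.812 W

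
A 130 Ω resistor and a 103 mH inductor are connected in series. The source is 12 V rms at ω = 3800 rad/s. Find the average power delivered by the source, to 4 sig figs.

110.1 mW

X_L = ωL = 391.4 Ω
Z = 130.0 + j391.4 Ω
|Z| = √(130.0² + 391.4²) = 412.4 Ω
∠Z = arctan(391.4/130.0) = 71.63°
I = V/|Z| = 29.10 mA
P = VI cos φ = 12 × 0.02910 × cos(71.63°) = 110.1 mW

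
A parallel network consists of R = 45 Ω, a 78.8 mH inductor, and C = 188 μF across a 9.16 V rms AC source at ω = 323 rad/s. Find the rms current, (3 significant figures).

X_L = ωL = 25.5 Ω
X_C = 1/(ωC) = 16.5 Ω
Parallel: admittances add. Y = 1/R + 1/(jωL) + jωC
Y = (0.0222 + j0.0214) S
|Y| = 0.0309 S → |Z| = 1/|Y| = 32.4 Ω, ∠Z = −∠Y = -44.0°
I = V/|Z| = 9.16/32.4 = 283 mA

283 mA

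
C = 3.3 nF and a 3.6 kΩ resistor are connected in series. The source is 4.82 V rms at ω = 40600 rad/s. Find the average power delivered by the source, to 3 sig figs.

1.22 mW

X_C = 1/(ωC) = 7460 Ω
Z = 3600 − j7460 Ω
|Z| = √(3600² + 7460²) = 8290 Ω
∠Z = arctan(-7460/3600) = -64.3°
I = V/|Z| = 582 μA
P = VI cos φ = 4.82 × 0.000582 × cos(-64.3°) = 1.22 mW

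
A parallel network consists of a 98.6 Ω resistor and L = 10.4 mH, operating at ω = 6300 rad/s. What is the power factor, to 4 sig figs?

0.5535

X_L = ωL = 65.52 Ω
Parallel: admittances add. Y = 1/R + 1/(jωL)
Y = (0.01014 − j0.01526) S
|Y| = 0.01832 S → |Z| = 1/|Y| = 54.57 Ω, ∠Z = −∠Y = 56.40°
cos φ = cos(56.40°) = 0.5535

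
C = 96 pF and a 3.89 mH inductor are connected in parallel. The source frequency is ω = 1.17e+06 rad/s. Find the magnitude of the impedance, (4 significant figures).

9311 Ω

X_L = ωL = 4551 Ω
X_C = 1/(ωC) = 8903 Ω
Parallel: admittances add. Y = 1/(jωL) + jωC
Y = (0 − j0.0001074) S
|Y| = 0.0001074 S → |Z| = 1/|Y| = 9311 Ω, ∠Z = −∠Y = 90.00°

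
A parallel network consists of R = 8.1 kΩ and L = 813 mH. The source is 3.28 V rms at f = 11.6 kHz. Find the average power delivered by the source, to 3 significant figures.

1.33 mW

ω = 2πf = 72880 rad/s
X_L = ωL = 59300 Ω
Parallel: admittances add. Y = 1/R + 1/(jωL)
Y = (0.000123 − j1.69e-05) S
|Y| = 0.000125 S → |Z| = 1/|Y| = 8030 Ω, ∠Z = −∠Y = 7.78°
I = V/|Z| = 409 μA
P = VI cos φ = 3.28 × 0.000409 × cos(7.78°) = 1.33 mW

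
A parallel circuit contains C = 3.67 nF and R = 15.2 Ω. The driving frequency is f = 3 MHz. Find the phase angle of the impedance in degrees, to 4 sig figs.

ω = 2πf = 1.885e+07 rad/s
X_C = 1/(ωC) = 14.46 Ω
Parallel: admittances add. Y = 1/R + jωC
Y = (0.06579 + j0.06918) S
|Y| = 0.09547 S → |Z| = 1/|Y| = 10.47 Ω, ∠Z = −∠Y = -46.44°

-46.44°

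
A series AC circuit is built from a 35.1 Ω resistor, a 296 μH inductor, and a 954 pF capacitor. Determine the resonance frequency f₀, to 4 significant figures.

299.5 kHz

ω₀ = 1/√(LC) = 1/√(0.000296 × 9.54e-10) = 1.882e+06 rad/s
f₀ = ω₀/(2π) = 299.5 kHz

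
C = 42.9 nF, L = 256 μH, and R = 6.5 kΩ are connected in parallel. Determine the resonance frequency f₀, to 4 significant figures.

48.03 kHz

ω₀ = 1/√(LC) = 1/√(0.000256 × 4.29e-08) = 301800 rad/s
f₀ = ω₀/(2π) = 48.03 kHz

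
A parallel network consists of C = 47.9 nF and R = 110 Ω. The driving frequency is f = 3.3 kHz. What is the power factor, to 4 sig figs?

ω = 2πf = 20730 rad/s
X_C = 1/(ωC) = 1007 Ω
Parallel: admittances add. Y = 1/R + jωC
Y = (0.009091 + j0.0009932) S
|Y| = 0.009145 S → |Z| = 1/|Y| = 109.3 Ω, ∠Z = −∠Y = -6.235°
cos φ = cos(-6.235°) = 0.9941

0.9941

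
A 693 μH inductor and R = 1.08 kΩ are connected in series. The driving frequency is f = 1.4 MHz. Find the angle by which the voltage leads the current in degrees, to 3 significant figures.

80.0°

ω = 2πf = 8.796e+06 rad/s
X_L = ωL = 6100 Ω
Z = 1080 + j6100 Ω
|Z| = √(1080² + 6100²) = 6190 Ω
∠Z = arctan(6100/1080) = 80.0°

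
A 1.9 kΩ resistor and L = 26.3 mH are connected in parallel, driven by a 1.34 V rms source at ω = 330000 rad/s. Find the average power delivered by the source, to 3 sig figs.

945 μW

X_L = ωL = 8680 Ω
Parallel: admittances add. Y = 1/R + 1/(jωL)
Y = (0.000526 − j0.000115) S
|Y| = 0.000539 S → |Z| = 1/|Y| = 1860 Ω, ∠Z = −∠Y = 12.3°
I = V/|Z| = 722 μA
P = VI cos φ = 1.34 × 0.000722 × cos(12.3°) = 945 μW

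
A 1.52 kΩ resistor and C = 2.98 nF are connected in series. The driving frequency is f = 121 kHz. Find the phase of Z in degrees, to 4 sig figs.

-16.19°

ω = 2πf = 760300 rad/s
X_C = 1/(ωC) = 441.4 Ω
Z = 1520 − j441.4 Ω
|Z| = √(1520² + 441.4²) = 1583 Ω
∠Z = arctan(-441.4/1520) = -16.19°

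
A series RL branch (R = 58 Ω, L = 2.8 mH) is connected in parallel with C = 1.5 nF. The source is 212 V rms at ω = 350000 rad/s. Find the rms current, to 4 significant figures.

X_L = ωL = 980.0 Ω
X_C = 1/(ωC) = 1905 Ω
Branch 1 (R+jX_L): Z₁ = 58.00 + j980.0 Ω, |Z₁| = 981.7 Ω
Branch 2 (−jX_C): Z₂ = −j1905 Ω
Parallel: Z = Z₁Z₂/(Z₁+Z₂), |Z| = 2018 Ω, ∠Z = 83.02°
I = V/|Z| = 212/2018 = 105.0 mA

105.0 mA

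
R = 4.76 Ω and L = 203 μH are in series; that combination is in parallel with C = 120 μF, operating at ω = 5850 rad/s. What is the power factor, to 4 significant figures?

X_L = ωL = 1.188 Ω
X_C = 1/(ωC) = 1.425 Ω
Branch 1 (R+jX_L): Z₁ = 4.760 + j1.188 Ω, |Z₁| = 4.906 Ω
Branch 2 (−jX_C): Z₂ = −j1.425 Ω
Parallel: Z = Z₁Z₂/(Z₁+Z₂), |Z| = 1.466 Ω, ∠Z = -73.14°
cos φ = cos(-73.14°) = 0.2900

0.2900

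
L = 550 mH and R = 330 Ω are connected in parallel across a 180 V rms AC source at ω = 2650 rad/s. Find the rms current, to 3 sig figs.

X_L = ωL = 1460 Ω
Parallel: admittances add. Y = 1/R + 1/(jωL)
Y = (0.00303 − j0.000686) S
|Y| = 0.00311 S → |Z| = 1/|Y| = 322 Ω, ∠Z = −∠Y = 12.8°
I = V/|Z| = 180/322 = 559 mA

559 mA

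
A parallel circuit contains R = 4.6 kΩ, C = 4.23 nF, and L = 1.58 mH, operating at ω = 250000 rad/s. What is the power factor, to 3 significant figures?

0.146

X_L = ωL = 395 Ω
X_C = 1/(ωC) = 946 Ω
Parallel: admittances add. Y = 1/R + 1/(jωL) + jωC
Y = (0.000217 − j0.00147) S
|Y| = 0.00149 S → |Z| = 1/|Y| = 671 Ω, ∠Z = −∠Y = 81.6°
cos φ = cos(81.6°) = 0.146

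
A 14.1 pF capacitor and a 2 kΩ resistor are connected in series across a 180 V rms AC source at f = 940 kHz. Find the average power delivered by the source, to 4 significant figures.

437.3 mW

ω = 2πf = 5.906e+06 rad/s
X_C = 1/(ωC) = 12010 Ω
Z = 2000 − j12010 Ω
|Z| = √(2000² + 12010²) = 12170 Ω
∠Z = arctan(-12010/2000) = -80.54°
I = V/|Z| = 14.79 mA
P = VI cos φ = 180 × 0.01479 × cos(-80.54°) = 437.3 mW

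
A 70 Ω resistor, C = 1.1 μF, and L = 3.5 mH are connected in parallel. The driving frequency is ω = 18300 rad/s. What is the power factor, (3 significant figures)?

X_L = ωL = 64.0 Ω
X_C = 1/(ωC) = 49.7 Ω
Parallel: admittances add. Y = 1/R + 1/(jωL) + jωC
Y = (0.0143 + j0.00452) S
|Y| = 0.0150 S → |Z| = 1/|Y| = 66.7 Ω, ∠Z = −∠Y = -17.5°
cos φ = cos(-17.5°) = 0.953

0.953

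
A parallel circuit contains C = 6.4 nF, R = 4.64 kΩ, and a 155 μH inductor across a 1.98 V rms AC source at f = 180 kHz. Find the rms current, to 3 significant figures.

3.07 mA

ω = 2πf = 1.131e+06 rad/s
X_L = ωL = 175 Ω
X_C = 1/(ωC) = 138 Ω
Parallel: admittances add. Y = 1/R + 1/(jωL) + jωC
Y = (0.000216 + j0.00153) S
|Y| = 0.00155 S → |Z| = 1/|Y| = 646 Ω, ∠Z = −∠Y = -82.0°
I = V/|Z| = 1.98/646 = 3.07 mA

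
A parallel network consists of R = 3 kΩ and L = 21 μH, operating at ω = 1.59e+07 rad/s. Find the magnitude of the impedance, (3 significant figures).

332 Ω

X_L = ωL = 334 Ω
Parallel: admittances add. Y = 1/R + 1/(jωL)
Y = (0.000333 − j0.00299) S
|Y| = 0.00301 S → |Z| = 1/|Y| = 332 Ω, ∠Z = −∠Y = 83.6°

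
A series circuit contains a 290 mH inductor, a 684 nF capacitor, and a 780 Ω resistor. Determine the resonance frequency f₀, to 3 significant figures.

ω₀ = 1/√(LC) = 1/√(0.29 × 6.84e-07) = 2245 rad/s
f₀ = ω₀/(2π) = 357 Hz

357 Hz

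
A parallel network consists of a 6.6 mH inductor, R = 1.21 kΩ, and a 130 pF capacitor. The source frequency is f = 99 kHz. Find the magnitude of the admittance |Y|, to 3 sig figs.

ω = 2πf = 622000 rad/s
X_L = ωL = 4110 Ω
X_C = 1/(ωC) = 12400 Ω
Parallel: admittances add. Y = 1/R + 1/(jωL) + jωC
Y = (0.000826 − j0.000163) S
|Y| = 0.000842 S → |Z| = 1/|Y| = 1190 Ω, ∠Z = −∠Y = 11.1°

842 μS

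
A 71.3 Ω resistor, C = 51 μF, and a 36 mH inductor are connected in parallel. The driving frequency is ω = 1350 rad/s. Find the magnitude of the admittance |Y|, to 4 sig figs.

X_L = ωL = 48.60 Ω
X_C = 1/(ωC) = 14.52 Ω
Parallel: admittances add. Y = 1/R + 1/(jωL) + jωC
Y = (0.01403 + j0.04827) S
|Y| = 0.05027 S → |Z| = 1/|Y| = 19.89 Ω, ∠Z = −∠Y = -73.80°

50.27 mS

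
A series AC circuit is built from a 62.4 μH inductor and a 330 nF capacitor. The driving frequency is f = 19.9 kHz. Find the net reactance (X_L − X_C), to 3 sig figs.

-16.4 Ω

ω = 2πf = 125000 rad/s
X_L = ωL = 7.80 Ω
X_C = 1/(ωC) = 24.2 Ω
X = 7.80 − 24.2 = -16.4 Ω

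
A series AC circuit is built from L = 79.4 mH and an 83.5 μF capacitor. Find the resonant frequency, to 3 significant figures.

61.8 Hz

ω₀ = 1/√(LC) = 1/√(0.0794 × 8.35e-05) = 388.4 rad/s
f₀ = ω₀/(2π) = 61.8 Hz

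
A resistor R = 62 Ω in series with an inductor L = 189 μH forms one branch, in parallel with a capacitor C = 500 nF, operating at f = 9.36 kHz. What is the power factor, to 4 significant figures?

ω = 2πf = 58810 rad/s
X_L = ωL = 11.12 Ω
X_C = 1/(ωC) = 34.01 Ω
Branch 1 (R+jX_L): Z₁ = 62.00 + j11.12 Ω, |Z₁| = 62.99 Ω
Branch 2 (−jX_C): Z₂ = −j34.01 Ω
Parallel: Z = Z₁Z₂/(Z₁+Z₂), |Z| = 32.41 Ω, ∠Z = -59.57°
cos φ = cos(-59.57°) = 0.5065

0.5065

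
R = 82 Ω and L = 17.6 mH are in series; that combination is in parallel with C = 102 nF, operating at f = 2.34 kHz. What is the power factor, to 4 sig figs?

0.4840

ω = 2πf = 14700 rad/s
X_L = ωL = 258.8 Ω
X_C = 1/(ωC) = 666.8 Ω
Branch 1 (R+jX_L): Z₁ = 82.00 + j258.8 Ω, |Z₁| = 271.4 Ω
Branch 2 (−jX_C): Z₂ = −j666.8 Ω
Parallel: Z = Z₁Z₂/(Z₁+Z₂), |Z| = 434.9 Ω, ∠Z = 61.05°
cos φ = cos(61.05°) = 0.4840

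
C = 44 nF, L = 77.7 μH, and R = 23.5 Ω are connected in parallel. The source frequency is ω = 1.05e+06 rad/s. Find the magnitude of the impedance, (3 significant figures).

X_L = ωL = 81.6 Ω
X_C = 1/(ωC) = 21.6 Ω
Parallel: admittances add. Y = 1/R + 1/(jωL) + jωC
Y = (0.0426 + j0.0339) S
|Y| = 0.0544 S → |Z| = 1/|Y| = 18.4 Ω, ∠Z = −∠Y = -38.6°

18.4 Ω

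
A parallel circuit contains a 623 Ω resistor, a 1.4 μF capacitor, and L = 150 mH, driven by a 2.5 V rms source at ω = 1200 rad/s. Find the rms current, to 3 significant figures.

X_L = ωL = 180 Ω
X_C = 1/(ωC) = 595 Ω
Parallel: admittances add. Y = 1/R + 1/(jωL) + jωC
Y = (0.00161 − j0.00388) S
|Y| = 0.00419 S → |Z| = 1/|Y| = 238 Ω, ∠Z = −∠Y = 67.5°
I = V/|Z| = 2.5/238 = 10.5 mA

10.5 mA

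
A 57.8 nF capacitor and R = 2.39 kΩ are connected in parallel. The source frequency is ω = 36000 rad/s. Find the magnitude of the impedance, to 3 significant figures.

471 Ω

X_C = 1/(ωC) = 481 Ω
Parallel: admittances add. Y = 1/R + jωC
Y = (0.000418 + j0.00208) S
|Y| = 0.00212 S → |Z| = 1/|Y| = 471 Ω, ∠Z = −∠Y = -78.6°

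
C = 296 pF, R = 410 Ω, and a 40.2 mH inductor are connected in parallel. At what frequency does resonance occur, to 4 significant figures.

46.14 kHz

ω₀ = 1/√(LC) = 1/√(0.0402 × 2.96e-10) = 289900 rad/s
f₀ = ω₀/(2π) = 46.14 kHz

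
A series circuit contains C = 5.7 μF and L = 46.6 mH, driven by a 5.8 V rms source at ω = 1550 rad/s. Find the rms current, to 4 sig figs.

X_L = ωL = 72.23 Ω
X_C = 1/(ωC) = 113.2 Ω
Net reactance X = X_L − X_C = -40.96 Ω
Z = − j40.96 Ω
|Z| = √(0² + 40.96²) = 40.96 Ω
I = V/|Z| = 5.8/40.96 = 141.6 mA

141.6 mA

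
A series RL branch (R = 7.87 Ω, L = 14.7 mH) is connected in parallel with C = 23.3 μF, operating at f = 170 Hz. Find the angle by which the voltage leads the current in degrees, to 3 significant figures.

45.6°

ω = 2πf = 1068 rad/s
X_L = ωL = 15.7 Ω
X_C = 1/(ωC) = 40.2 Ω
Branch 1 (R+jX_L): Z₁ = 7.87 + j15.7 Ω, |Z₁| = 17.6 Ω
Branch 2 (−jX_C): Z₂ = −j40.2 Ω
Parallel: Z = Z₁Z₂/(Z₁+Z₂), |Z| = 27.4 Ω, ∠Z = 45.6°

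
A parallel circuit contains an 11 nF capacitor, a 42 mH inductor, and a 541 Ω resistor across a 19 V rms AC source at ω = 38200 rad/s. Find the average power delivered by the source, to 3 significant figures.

667 mW

X_L = ωL = 1600 Ω
X_C = 1/(ωC) = 2380 Ω
Parallel: admittances add. Y = 1/R + 1/(jωL) + jωC
Y = (0.00185 − j0.000203) S
|Y| = 0.00186 S → |Z| = 1/|Y| = 538 Ω, ∠Z = −∠Y = 6.27°
I = V/|Z| = 35.3 mA
P = VI cos φ = 19 × 0.0353 × cos(6.27°) = 667 mW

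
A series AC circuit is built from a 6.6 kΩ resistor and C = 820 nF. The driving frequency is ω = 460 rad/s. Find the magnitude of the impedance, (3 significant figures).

7110 Ω

X_C = 1/(ωC) = 2650 Ω
Z = 6600 − j2650 Ω
|Z| = √(6600² + 2650²) = 7110 Ω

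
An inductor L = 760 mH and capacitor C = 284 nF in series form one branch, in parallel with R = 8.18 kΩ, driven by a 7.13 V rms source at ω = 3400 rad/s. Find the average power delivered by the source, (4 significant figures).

X_L = ωL = 2584 Ω
X_C = 1/(ωC) = 1036 Ω
Branch 1: Z₁ = R = 8180 Ω
Branch 2 (series LC): Z₂ = j(X_L − X_C) = j1548 Ω
Parallel: Z = Z₁Z₂/(Z₁+Z₂), |Z| = 1521 Ω, ∠Z = 79.28°
I = V/|Z| = 4.687 mA
P = VI cos φ = 7.13 × 0.004687 × cos(79.28°) = 6.215 mW

6.215 mW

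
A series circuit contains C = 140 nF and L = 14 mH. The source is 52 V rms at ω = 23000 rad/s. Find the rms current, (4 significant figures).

4.545 A

X_L = ωL = 322.0 Ω
X_C = 1/(ωC) = 310.6 Ω
Net reactance X = X_L − X_C = 11.44 Ω
Z = j11.44 Ω
|Z| = √(0² + 11.44²) = 11.44 Ω
I = V/|Z| = 52/11.44 = 4.545 A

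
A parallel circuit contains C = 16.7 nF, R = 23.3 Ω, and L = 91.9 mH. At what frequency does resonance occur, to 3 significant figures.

4.06 kHz

ω₀ = 1/√(LC) = 1/√(0.0919 × 1.67e-08) = 25530 rad/s
f₀ = ω₀/(2π) = 4.06 kHz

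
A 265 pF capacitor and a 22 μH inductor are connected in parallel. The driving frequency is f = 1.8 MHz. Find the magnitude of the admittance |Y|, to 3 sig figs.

1.02 mS

ω = 2πf = 1.131e+07 rad/s
X_L = ωL = 249 Ω
X_C = 1/(ωC) = 334 Ω
Parallel: admittances add. Y = 1/(jωL) + jωC
Y = (0 − j0.00102) S
|Y| = 0.00102 S → |Z| = 1/|Y| = 978 Ω, ∠Z = −∠Y = 90.0°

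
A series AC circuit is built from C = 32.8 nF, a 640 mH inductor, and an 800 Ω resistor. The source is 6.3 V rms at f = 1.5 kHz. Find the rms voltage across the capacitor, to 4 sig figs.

ω = 2πf = 9425 rad/s
X_L = ωL = 6032 Ω
X_C = 1/(ωC) = 3235 Ω
Net reactance X = X_L − X_C = 2797 Ω
Z = 800.0 + j2797 Ω
|Z| = √(800.0² + 2797²) = 2909 Ω
I = V/|Z| = 2.166 mA
V_C = I·|Z_C| = 0.002166 × 3235 = 7.005 V

7.005 V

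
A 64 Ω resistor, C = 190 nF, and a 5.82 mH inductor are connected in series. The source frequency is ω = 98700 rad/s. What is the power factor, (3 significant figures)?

X_L = ωL = 574 Ω
X_C = 1/(ωC) = 53.3 Ω
Net reactance X = X_L − X_C = 521 Ω
Z = 64.0 + j521 Ω
|Z| = √(64.0² + 521²) = 525 Ω
∠Z = arctan(521/64.0) = 83.0°
cos φ = cos(83.0°) = 0.122

0.122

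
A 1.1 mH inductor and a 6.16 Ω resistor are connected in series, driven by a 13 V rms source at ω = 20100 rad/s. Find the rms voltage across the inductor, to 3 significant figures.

X_L = ωL = 22.1 Ω
Z = 6.16 + j22.1 Ω
|Z| = √(6.16² + 22.1²) = 23.0 Ω
I = V/|Z| = 566 mA
V_L = I·|Z_L| = 0.566 × 22.1 = 12.5 V

12.5 V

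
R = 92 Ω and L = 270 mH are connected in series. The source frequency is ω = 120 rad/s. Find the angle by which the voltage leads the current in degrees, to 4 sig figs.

19.40°

X_L = ωL = 32.40 Ω
Z = 92.00 + j32.40 Ω
|Z| = √(92.00² + 32.40²) = 97.54 Ω
∠Z = arctan(32.40/92.00) = 19.40°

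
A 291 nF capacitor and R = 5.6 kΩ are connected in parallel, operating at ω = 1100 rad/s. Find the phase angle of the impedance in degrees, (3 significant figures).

-60.8°

X_C = 1/(ωC) = 3120 Ω
Parallel: admittances add. Y = 1/R + jωC
Y = (0.000179 + j0.000320) S
|Y| = 0.000367 S → |Z| = 1/|Y| = 2730 Ω, ∠Z = −∠Y = -60.8°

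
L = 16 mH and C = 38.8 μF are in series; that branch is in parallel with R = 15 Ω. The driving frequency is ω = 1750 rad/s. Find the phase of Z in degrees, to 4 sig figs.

X_L = ωL = 28.00 Ω
X_C = 1/(ωC) = 14.73 Ω
Branch 1: Z₁ = R = 15.00 Ω
Branch 2 (series LC): Z₂ = j(X_L − X_C) = j13.27 Ω
Parallel: Z = Z₁Z₂/(Z₁+Z₂), |Z| = 9.940 Ω, ∠Z = 48.50°

48.50°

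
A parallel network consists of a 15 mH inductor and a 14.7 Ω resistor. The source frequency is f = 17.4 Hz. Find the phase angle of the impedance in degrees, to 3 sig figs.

83.6°

ω = 2πf = 109.3 rad/s
X_L = ωL = 1.64 Ω
Parallel: admittances add. Y = 1/R + 1/(jωL)
Y = (0.0680 − j0.610) S
|Y| = 0.614 S → |Z| = 1/|Y| = 1.63 Ω, ∠Z = −∠Y = 83.6°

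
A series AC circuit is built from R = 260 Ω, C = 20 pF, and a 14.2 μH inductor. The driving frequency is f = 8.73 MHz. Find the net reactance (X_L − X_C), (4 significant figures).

-132.6 Ω

ω = 2πf = 5.485e+07 rad/s
X_L = ωL = 778.9 Ω
X_C = 1/(ωC) = 911.5 Ω
X = 778.9 − 911.5 = -132.6 Ω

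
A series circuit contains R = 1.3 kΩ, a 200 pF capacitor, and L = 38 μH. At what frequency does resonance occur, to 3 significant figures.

ω₀ = 1/√(LC) = 1/√(3.8e-05 × 2e-10) = 1.147e+07 rad/s
f₀ = ω₀/(2π) = 1.83 MHz

1.83 MHz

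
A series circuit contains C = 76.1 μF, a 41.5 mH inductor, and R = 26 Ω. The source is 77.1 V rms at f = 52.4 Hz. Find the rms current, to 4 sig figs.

ω = 2πf = 329.2 rad/s
X_L = ωL = 13.66 Ω
X_C = 1/(ωC) = 39.91 Ω
Net reactance X = X_L − X_C = -26.25 Ω
Z = 26.00 − j26.25 Ω
|Z| = √(26.00² + 26.25²) = 36.95 Ω
I = V/|Z| = 77.1/36.95 = 2.087 A

2.087 A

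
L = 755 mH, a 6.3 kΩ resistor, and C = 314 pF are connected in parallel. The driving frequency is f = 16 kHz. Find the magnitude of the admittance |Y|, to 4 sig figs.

159.8 μS

ω = 2πf = 100500 rad/s
X_L = ωL = 75900 Ω
X_C = 1/(ωC) = 31680 Ω
Parallel: admittances add. Y = 1/R + 1/(jωL) + jωC
Y = (0.0001587 + j1.839e-05) S
|Y| = 0.0001598 S → |Z| = 1/|Y| = 6258 Ω, ∠Z = −∠Y = -6.609°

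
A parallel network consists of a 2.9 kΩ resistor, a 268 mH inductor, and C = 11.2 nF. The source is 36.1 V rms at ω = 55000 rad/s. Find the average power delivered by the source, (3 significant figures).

449 mW

X_L = ωL = 14700 Ω
X_C = 1/(ωC) = 1620 Ω
Parallel: admittances add. Y = 1/R + 1/(jωL) + jωC
Y = (0.000345 + j0.000548) S
|Y| = 0.000648 S → |Z| = 1/|Y| = 1540 Ω, ∠Z = −∠Y = -57.8°
I = V/|Z| = 23.4 mA
P = VI cos φ = 36.1 × 0.0234 × cos(-57.8°) = 449 mW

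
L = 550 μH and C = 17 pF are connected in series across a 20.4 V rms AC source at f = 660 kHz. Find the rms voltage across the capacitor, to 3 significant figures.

24.3 V

ω = 2πf = 4.147e+06 rad/s
X_L = ωL = 2280 Ω
X_C = 1/(ωC) = 14200 Ω
Net reactance X = X_L − X_C = -11900 Ω
Z = − j11900 Ω
|Z| = √(0² + 11900²) = 11900 Ω
I = V/|Z| = 1.71 mA
V_C = I·|Z_C| = 0.00171 × 14200 = 24.3 V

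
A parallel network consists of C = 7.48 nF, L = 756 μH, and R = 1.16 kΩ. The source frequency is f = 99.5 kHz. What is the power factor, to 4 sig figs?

0.3191

ω = 2πf = 625200 rad/s
X_L = ωL = 472.6 Ω
X_C = 1/(ωC) = 213.8 Ω
Parallel: admittances add. Y = 1/R + 1/(jωL) + jωC
Y = (0.0008621 + j0.002561) S
|Y| = 0.002702 S → |Z| = 1/|Y| = 370.1 Ω, ∠Z = −∠Y = -71.39°
cos φ = cos(-71.39°) = 0.3191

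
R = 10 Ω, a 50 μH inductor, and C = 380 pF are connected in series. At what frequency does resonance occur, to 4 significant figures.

ω₀ = 1/√(LC) = 1/√(5e-05 × 3.8e-10) = 7.255e+06 rad/s
f₀ = ω₀/(2π) = 1.155 MHz

1.155 MHz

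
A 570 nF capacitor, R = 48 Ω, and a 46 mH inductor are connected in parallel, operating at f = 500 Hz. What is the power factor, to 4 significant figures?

0.9710

ω = 2πf = 3142 rad/s
X_L = ωL = 144.5 Ω
X_C = 1/(ωC) = 558.4 Ω
Parallel: admittances add. Y = 1/R + 1/(jωL) + jωC
Y = (0.02083 − j0.005129) S
|Y| = 0.02146 S → |Z| = 1/|Y| = 46.61 Ω, ∠Z = −∠Y = 13.83°
cos φ = cos(13.83°) = 0.9710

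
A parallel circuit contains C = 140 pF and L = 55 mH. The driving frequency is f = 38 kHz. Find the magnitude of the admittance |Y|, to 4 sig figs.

42.72 μS

ω = 2πf = 238800 rad/s
X_L = ωL = 13130 Ω
X_C = 1/(ωC) = 29920 Ω
Parallel: admittances add. Y = 1/(jωL) + jωC
Y = (0 − j4.272e-05) S
|Y| = 4.272e-05 S → |Z| = 1/|Y| = 23410 Ω, ∠Z = −∠Y = 90.00°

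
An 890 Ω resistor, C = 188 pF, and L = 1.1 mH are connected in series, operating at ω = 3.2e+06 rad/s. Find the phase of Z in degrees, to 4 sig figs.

64.40°

X_L = ωL = 3520 Ω
X_C = 1/(ωC) = 1662 Ω
Net reactance X = X_L − X_C = 1858 Ω
Z = 890.0 + j1858 Ω
|Z| = √(890.0² + 1858²) = 2060 Ω
∠Z = arctan(1858/890.0) = 64.40°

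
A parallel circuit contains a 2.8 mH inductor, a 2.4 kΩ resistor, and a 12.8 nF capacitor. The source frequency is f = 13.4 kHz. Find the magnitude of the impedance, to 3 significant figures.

ω = 2πf = 84190 rad/s
X_L = ωL = 236 Ω
X_C = 1/(ωC) = 928 Ω
Parallel: admittances add. Y = 1/R + 1/(jωL) + jωC
Y = (0.000417 − j0.00316) S
|Y| = 0.00319 S → |Z| = 1/|Y| = 313 Ω, ∠Z = −∠Y = 82.5°

313 Ω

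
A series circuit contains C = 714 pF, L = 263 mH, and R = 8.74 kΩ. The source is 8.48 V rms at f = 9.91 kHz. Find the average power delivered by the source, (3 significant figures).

ω = 2πf = 62270 rad/s
X_L = ωL = 16400 Ω
X_C = 1/(ωC) = 22500 Ω
Net reactance X = X_L − X_C = -6120 Ω
Z = 8740 − j6120 Ω
|Z| = √(8740² + 6120²) = 10700 Ω
∠Z = arctan(-6120/8740) = -35.0°
I = V/|Z| = 795 μA
P = VI cos φ = 8.48 × 0.000795 × cos(-35.0°) = 5.52 mW

5.52 mW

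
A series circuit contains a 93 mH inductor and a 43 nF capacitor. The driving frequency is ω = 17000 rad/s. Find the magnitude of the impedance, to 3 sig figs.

X_L = ωL = 1580 Ω
X_C = 1/(ωC) = 1370 Ω
Net reactance X = X_L − X_C = 213 Ω
Z = j213 Ω
|Z| = √(0² + 213²) = 213 Ω

213 Ω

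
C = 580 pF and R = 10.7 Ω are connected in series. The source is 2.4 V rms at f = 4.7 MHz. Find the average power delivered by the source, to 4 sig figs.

ω = 2πf = 2.953e+07 rad/s
X_C = 1/(ωC) = 58.38 Ω
Z = 10.70 − j58.38 Ω
|Z| = √(10.70² + 58.38²) = 59.36 Ω
∠Z = arctan(-58.38/10.70) = -79.61°
I = V/|Z| = 40.43 mA
P = VI cos φ = 2.4 × 0.04043 × cos(-79.61°) = 17.49 mW

17.49 mW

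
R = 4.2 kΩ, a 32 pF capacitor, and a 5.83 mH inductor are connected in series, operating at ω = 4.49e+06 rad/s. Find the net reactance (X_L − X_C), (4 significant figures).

19220 Ω

X_L = ωL = 26180 Ω
X_C = 1/(ωC) = 6960 Ω
X = 26180 − 6960 = 19220 Ω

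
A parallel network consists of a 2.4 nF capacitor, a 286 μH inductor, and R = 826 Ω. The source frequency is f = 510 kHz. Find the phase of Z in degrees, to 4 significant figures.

ω = 2πf = 3.204e+06 rad/s
X_L = ωL = 916.5 Ω
X_C = 1/(ωC) = 130.0 Ω
Parallel: admittances add. Y = 1/R + 1/(jωL) + jωC
Y = (0.001211 + j0.006599) S
|Y| = 0.006710 S → |Z| = 1/|Y| = 149.0 Ω, ∠Z = −∠Y = -79.60°

-79.60°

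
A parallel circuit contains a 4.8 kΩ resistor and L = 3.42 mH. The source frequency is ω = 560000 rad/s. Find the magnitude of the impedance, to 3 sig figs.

1780 Ω

X_L = ωL = 1920 Ω
Parallel: admittances add. Y = 1/R + 1/(jωL)
Y = (0.000208 − j0.000522) S
|Y| = 0.000562 S → |Z| = 1/|Y| = 1780 Ω, ∠Z = −∠Y = 68.2°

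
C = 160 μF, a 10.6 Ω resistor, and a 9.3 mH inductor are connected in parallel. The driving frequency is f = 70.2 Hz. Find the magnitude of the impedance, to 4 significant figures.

ω = 2πf = 441.1 rad/s
X_L = ωL = 4.102 Ω
X_C = 1/(ωC) = 14.17 Ω
Parallel: admittances add. Y = 1/R + 1/(jωL) + jωC
Y = (0.09434 − j0.1732) S
|Y| = 0.1972 S → |Z| = 1/|Y| = 5.070 Ω, ∠Z = −∠Y = 61.42°

5.070 Ω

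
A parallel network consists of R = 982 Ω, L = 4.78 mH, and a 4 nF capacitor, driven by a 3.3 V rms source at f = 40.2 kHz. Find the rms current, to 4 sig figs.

ω = 2πf = 252600 rad/s
X_L = ωL = 1207 Ω
X_C = 1/(ωC) = 989.8 Ω
Parallel: admittances add. Y = 1/R + 1/(jωL) + jωC
Y = (0.001018 + j0.0001821) S
|Y| = 0.001034 S → |Z| = 1/|Y| = 966.7 Ω, ∠Z = −∠Y = -10.14°
I = V/|Z| = 3.3/966.7 = 3.414 mA

3.414 mA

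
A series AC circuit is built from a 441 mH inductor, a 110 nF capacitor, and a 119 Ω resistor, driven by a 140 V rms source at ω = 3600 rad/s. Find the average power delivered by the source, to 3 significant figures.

X_L = ωL = 1590 Ω
X_C = 1/(ωC) = 2530 Ω
Net reactance X = X_L − X_C = -938 Ω
Z = 119 − j938 Ω
|Z| = √(119² + 938²) = 945 Ω
∠Z = arctan(-938/119) = -82.8°
I = V/|Z| = 148 mA
P = VI cos φ = 140 × 0.148 × cos(-82.8°) = 2.61 W

2.61 W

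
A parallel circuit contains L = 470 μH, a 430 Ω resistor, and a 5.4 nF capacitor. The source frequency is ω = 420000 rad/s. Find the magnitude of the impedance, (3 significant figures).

X_L = ωL = 197 Ω
X_C = 1/(ωC) = 441 Ω
Parallel: admittances add. Y = 1/R + 1/(jωL) + jωC
Y = (0.00233 − j0.00280) S
|Y| = 0.00364 S → |Z| = 1/|Y| = 275 Ω, ∠Z = −∠Y = 50.3°

275 Ω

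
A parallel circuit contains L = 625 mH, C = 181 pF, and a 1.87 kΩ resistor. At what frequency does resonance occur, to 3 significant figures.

15.0 kHz

ω₀ = 1/√(LC) = 1/√(0.625 × 1.81e-10) = 94020 rad/s
f₀ = ω₀/(2π) = 15.0 kHz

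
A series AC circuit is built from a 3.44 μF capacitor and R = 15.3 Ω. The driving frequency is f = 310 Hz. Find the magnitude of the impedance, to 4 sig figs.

ω = 2πf = 1948 rad/s
X_C = 1/(ωC) = 149.2 Ω
Z = 15.30 − j149.2 Ω
|Z| = √(15.30² + 149.2²) = 150.0 Ω

150.0 Ω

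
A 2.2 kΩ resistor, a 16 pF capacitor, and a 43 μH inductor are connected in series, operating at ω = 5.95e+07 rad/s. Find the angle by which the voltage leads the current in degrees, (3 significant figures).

X_L = ωL = 2560 Ω
X_C = 1/(ωC) = 1050 Ω
Net reactance X = X_L − X_C = 1510 Ω
Z = 2200 + j1510 Ω
|Z| = √(2200² + 1510²) = 2670 Ω
∠Z = arctan(1510/2200) = 34.4°

34.4°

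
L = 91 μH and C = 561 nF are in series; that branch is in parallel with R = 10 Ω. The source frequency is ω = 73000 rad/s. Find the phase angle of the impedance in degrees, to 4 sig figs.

-29.36°

X_L = ωL = 6.643 Ω
X_C = 1/(ωC) = 24.42 Ω
Branch 1: Z₁ = R = 10.00 Ω
Branch 2 (series LC): Z₂ = j(X_L − X_C) = −j17.78 Ω
Parallel: Z = Z₁Z₂/(Z₁+Z₂), |Z| = 8.715 Ω, ∠Z = -29.36°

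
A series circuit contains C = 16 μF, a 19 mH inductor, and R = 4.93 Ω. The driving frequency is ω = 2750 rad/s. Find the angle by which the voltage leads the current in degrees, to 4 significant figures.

X_L = ωL = 52.25 Ω
X_C = 1/(ωC) = 22.73 Ω
Net reactance X = X_L − X_C = 29.52 Ω
Z = 4.930 + j29.52 Ω
|Z| = √(4.930² + 29.52²) = 29.93 Ω
∠Z = arctan(29.52/4.930) = 80.52°

80.52°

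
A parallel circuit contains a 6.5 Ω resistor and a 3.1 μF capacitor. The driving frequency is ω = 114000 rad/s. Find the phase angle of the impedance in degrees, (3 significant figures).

-66.5°

X_C = 1/(ωC) = 2.83 Ω
Parallel: admittances add. Y = 1/R + jωC
Y = (0.154 + j0.353) S
|Y| = 0.385 S → |Z| = 1/|Y| = 2.59 Ω, ∠Z = −∠Y = -66.5°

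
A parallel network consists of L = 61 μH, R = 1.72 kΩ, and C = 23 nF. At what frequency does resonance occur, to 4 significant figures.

ω₀ = 1/√(LC) = 1/√(6.1e-05 × 2.3e-08) = 844300 rad/s
f₀ = ω₀/(2π) = 134.4 kHz

134.4 kHz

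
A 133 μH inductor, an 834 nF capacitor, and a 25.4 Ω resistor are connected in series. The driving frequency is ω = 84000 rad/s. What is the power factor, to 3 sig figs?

0.993

X_L = ωL = 11.2 Ω
X_C = 1/(ωC) = 14.3 Ω
Net reactance X = X_L − X_C = -3.10 Ω
Z = 25.4 − j3.10 Ω
|Z| = √(25.4² + 3.10²) = 25.6 Ω
∠Z = arctan(-3.10/25.4) = -6.96°
cos φ = cos(-6.96°) = 0.993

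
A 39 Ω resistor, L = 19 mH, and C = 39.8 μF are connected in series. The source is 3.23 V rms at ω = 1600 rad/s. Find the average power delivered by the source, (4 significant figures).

234.2 mW

X_L = ωL = 30.40 Ω
X_C = 1/(ωC) = 15.70 Ω
Net reactance X = X_L − X_C = 14.70 Ω
Z = 39.00 + j14.70 Ω
|Z| = √(39.00² + 14.70²) = 41.68 Ω
∠Z = arctan(14.70/39.00) = 20.65°
I = V/|Z| = 77.50 mA
P = VI cos φ = 3.23 × 0.07750 × cos(20.65°) = 234.2 mW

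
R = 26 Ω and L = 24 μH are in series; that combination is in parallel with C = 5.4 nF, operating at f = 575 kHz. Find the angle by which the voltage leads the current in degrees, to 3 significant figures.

-70.4°

ω = 2πf = 3.613e+06 rad/s
X_L = ωL = 86.7 Ω
X_C = 1/(ωC) = 51.3 Ω
Branch 1 (R+jX_L): Z₁ = 26.0 + j86.7 Ω, |Z₁| = 90.5 Ω
Branch 2 (−jX_C): Z₂ = −j51.3 Ω
Parallel: Z = Z₁Z₂/(Z₁+Z₂), |Z| = 106 Ω, ∠Z = -70.4°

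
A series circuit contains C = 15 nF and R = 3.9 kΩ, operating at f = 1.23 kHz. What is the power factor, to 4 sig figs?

0.4120

ω = 2πf = 7728 rad/s
X_C = 1/(ωC) = 8626 Ω
Z = 3900 − j8626 Ω
|Z| = √(3900² + 8626²) = 9467 Ω
∠Z = arctan(-8626/3900) = -65.67°
cos φ = cos(-65.67°) = 0.4120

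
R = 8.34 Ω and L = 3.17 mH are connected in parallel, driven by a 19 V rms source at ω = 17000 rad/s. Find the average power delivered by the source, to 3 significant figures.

43.3 W

X_L = ωL = 53.9 Ω
Parallel: admittances add. Y = 1/R + 1/(jωL)
Y = (0.120 − j0.0186) S
|Y| = 0.121 S → |Z| = 1/|Y| = 8.24 Ω, ∠Z = −∠Y = 8.80°
I = V/|Z| = 2.31 A
P = VI cos φ = 19 × 2.31 × cos(8.80°) = 43.3 W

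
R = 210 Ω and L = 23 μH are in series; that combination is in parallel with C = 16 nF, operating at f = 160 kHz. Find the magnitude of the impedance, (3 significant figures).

61.5 Ω

ω = 2πf = 1.005e+06 rad/s
X_L = ωL = 23.1 Ω
X_C = 1/(ωC) = 62.2 Ω
Branch 1 (R+jX_L): Z₁ = 210 + j23.1 Ω, |Z₁| = 211 Ω
Branch 2 (−jX_C): Z₂ = −j62.2 Ω
Parallel: Z = Z₁Z₂/(Z₁+Z₂), |Z| = 61.5 Ω, ∠Z = -73.2°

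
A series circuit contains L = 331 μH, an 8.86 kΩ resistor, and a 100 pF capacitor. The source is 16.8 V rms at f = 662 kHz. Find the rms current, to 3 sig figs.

1.88 mA

ω = 2πf = 4.159e+06 rad/s
X_L = ωL = 1380 Ω
X_C = 1/(ωC) = 2400 Ω
Net reactance X = X_L − X_C = -1030 Ω
Z = 8860 − j1030 Ω
|Z| = √(8860² + 1030²) = 8920 Ω
I = V/|Z| = 16.8/8920 = 1.88 mA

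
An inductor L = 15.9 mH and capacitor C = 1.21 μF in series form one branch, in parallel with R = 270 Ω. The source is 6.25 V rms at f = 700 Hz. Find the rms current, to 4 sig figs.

ω = 2πf = 4398 rad/s
X_L = ωL = 69.93 Ω
X_C = 1/(ωC) = 187.9 Ω
Branch 1: Z₁ = R = 270.0 Ω
Branch 2 (series LC): Z₂ = j(X_L − X_C) = −j118.0 Ω
Parallel: Z = Z₁Z₂/(Z₁+Z₂), |Z| = 108.1 Ω, ∠Z = -66.40°
I = V/|Z| = 6.25/108.1 = 57.81 mA

57.81 mA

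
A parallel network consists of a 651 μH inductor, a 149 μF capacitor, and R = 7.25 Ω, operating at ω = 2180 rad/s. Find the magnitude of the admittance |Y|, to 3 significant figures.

404 mS

X_L = ωL = 1.42 Ω
X_C = 1/(ωC) = 3.08 Ω
Parallel: admittances add. Y = 1/R + 1/(jωL) + jωC
Y = (0.138 − j0.380) S
|Y| = 0.404 S → |Z| = 1/|Y| = 2.47 Ω, ∠Z = −∠Y = 70.0°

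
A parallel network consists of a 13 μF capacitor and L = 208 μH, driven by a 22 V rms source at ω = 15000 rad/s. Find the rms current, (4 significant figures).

2.761 A

X_L = ωL = 3.120 Ω
X_C = 1/(ωC) = 5.128 Ω
Parallel: admittances add. Y = 1/(jωL) + jωC
Y = (0 − j0.1255) S
|Y| = 0.1255 S → |Z| = 1/|Y| = 7.967 Ω, ∠Z = −∠Y = 90.00°
I = V/|Z| = 22/7.967 = 2.761 A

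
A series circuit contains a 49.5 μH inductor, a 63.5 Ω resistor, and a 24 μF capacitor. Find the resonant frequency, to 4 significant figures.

4.618 kHz

ω₀ = 1/√(LC) = 1/√(4.95e-05 × 2.4e-05) = 29010 rad/s
f₀ = ω₀/(2π) = 4.618 kHz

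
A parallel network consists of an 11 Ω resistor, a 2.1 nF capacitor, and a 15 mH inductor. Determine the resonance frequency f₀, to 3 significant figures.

28.4 kHz

ω₀ = 1/√(LC) = 1/√(0.015 × 2.1e-09) = 178200 rad/s
f₀ = ω₀/(2π) = 28.4 kHz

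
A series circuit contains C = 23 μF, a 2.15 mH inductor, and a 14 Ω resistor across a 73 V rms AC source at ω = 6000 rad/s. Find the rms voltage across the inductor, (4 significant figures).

X_L = ωL = 12.90 Ω
X_C = 1/(ωC) = 7.246 Ω
Net reactance X = X_L − X_C = 5.654 Ω
Z = 14.00 + j5.654 Ω
|Z| = √(14.00² + 5.654²) = 15.10 Ω
I = V/|Z| = 4.835 A
V_L = I·|Z_L| = 4.835 × 12.90 = 62.37 V

62.37 V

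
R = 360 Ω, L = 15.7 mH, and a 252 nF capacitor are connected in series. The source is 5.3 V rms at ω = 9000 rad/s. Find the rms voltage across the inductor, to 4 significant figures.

1.599 V

X_L = ωL = 141.3 Ω
X_C = 1/(ωC) = 440.9 Ω
Net reactance X = X_L − X_C = -299.6 Ω
Z = 360.0 − j299.6 Ω
|Z| = √(360.0² + 299.6²) = 468.4 Ω
I = V/|Z| = 11.32 mA
V_L = I·|Z_L| = 0.01132 × 141.3 = 1.599 V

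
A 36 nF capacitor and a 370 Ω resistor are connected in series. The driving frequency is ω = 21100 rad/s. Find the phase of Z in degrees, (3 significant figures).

X_C = 1/(ωC) = 1320 Ω
Z = 370 − j1320 Ω
|Z| = √(370² + 1320²) = 1370 Ω
∠Z = arctan(-1320/370) = -74.3°

-74.3°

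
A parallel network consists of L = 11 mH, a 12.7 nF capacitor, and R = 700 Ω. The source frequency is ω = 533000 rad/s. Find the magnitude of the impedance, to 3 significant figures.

148 Ω

X_L = ωL = 5860 Ω
X_C = 1/(ωC) = 148 Ω
Parallel: admittances add. Y = 1/R + 1/(jωL) + jωC
Y = (0.00143 + j0.00660) S
|Y| = 0.00675 S → |Z| = 1/|Y| = 148 Ω, ∠Z = −∠Y = -77.8°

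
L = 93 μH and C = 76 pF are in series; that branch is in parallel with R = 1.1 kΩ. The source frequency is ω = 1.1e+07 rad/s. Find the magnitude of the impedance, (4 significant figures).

X_L = ωL = 1023 Ω
X_C = 1/(ωC) = 1196 Ω
Branch 1: Z₁ = R = 1100 Ω
Branch 2 (series LC): Z₂ = j(X_L − X_C) = −j173.2 Ω
Parallel: Z = Z₁Z₂/(Z₁+Z₂), |Z| = 171.1 Ω, ∠Z = -81.05°

171.1 Ω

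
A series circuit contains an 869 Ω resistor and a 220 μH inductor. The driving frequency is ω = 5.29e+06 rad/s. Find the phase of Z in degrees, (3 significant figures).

X_L = ωL = 1160 Ω
Z = 869 + j1160 Ω
|Z| = √(869² + 1160²) = 1450 Ω
∠Z = arctan(1160/869) = 53.3°

53.3°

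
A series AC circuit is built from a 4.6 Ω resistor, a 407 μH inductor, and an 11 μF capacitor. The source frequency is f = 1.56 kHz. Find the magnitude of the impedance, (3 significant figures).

ω = 2πf = 9802 rad/s
X_L = ωL = 3.99 Ω
X_C = 1/(ωC) = 9.27 Ω
Net reactance X = X_L − X_C = -5.29 Ω
Z = 4.60 − j5.29 Ω
|Z| = √(4.60² + 5.29²) = 7.01 Ω

7.01 Ω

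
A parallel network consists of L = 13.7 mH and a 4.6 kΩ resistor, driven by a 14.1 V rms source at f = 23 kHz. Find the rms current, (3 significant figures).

7.75 mA

ω = 2πf = 144500 rad/s
X_L = ωL = 1980 Ω
Parallel: admittances add. Y = 1/R + 1/(jωL)
Y = (0.000217 − j0.000505) S
|Y| = 0.000550 S → |Z| = 1/|Y| = 1820 Ω, ∠Z = −∠Y = 66.7°
I = V/|Z| = 14.1/1820 = 7.75 mA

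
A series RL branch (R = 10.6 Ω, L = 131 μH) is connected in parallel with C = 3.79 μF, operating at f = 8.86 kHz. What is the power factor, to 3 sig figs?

0.358

ω = 2πf = 55670 rad/s
X_L = ωL = 7.29 Ω
X_C = 1/(ωC) = 4.74 Ω
Branch 1 (R+jX_L): Z₁ = 10.6 + j7.29 Ω, |Z₁| = 12.9 Ω
Branch 2 (−jX_C): Z₂ = −j4.74 Ω
Parallel: Z = Z₁Z₂/(Z₁+Z₂), |Z| = 5.59 Ω, ∠Z = -69.0°
cos φ = cos(-69.0°) = 0.358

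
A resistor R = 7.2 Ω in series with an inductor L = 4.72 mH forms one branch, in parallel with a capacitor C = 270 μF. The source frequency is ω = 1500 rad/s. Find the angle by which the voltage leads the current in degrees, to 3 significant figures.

X_L = ωL = 7.08 Ω
X_C = 1/(ωC) = 2.47 Ω
Branch 1 (R+jX_L): Z₁ = 7.20 + j7.08 Ω, |Z₁| = 10.1 Ω
Branch 2 (−jX_C): Z₂ = −j2.47 Ω
Parallel: Z = Z₁Z₂/(Z₁+Z₂), |Z| = 2.92 Ω, ∠Z = -78.1°

-78.1°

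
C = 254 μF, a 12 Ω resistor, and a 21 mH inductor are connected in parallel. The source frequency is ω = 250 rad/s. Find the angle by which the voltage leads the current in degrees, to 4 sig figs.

X_L = ωL = 5.250 Ω
X_C = 1/(ωC) = 15.75 Ω
Parallel: admittances add. Y = 1/R + 1/(jωL) + jωC
Y = (0.08333 − j0.1270) S
|Y| = 0.1519 S → |Z| = 1/|Y| = 6.584 Ω, ∠Z = −∠Y = 56.72°

56.72°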